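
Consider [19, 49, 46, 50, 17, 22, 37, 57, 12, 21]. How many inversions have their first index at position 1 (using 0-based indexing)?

6

The element at index 1 is 49.
Elements after it: 46, 50, 17, 22, 37, 57, 12, 21
Those smaller than 49: 46, 17, 22, 37, 12, 21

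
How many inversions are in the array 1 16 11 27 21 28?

Element-by-element contributions:
1: 0
16: 1
11: 0
27: 1
21: 0
28: 0
Sum: 0 + 1 + 0 + 1 + 0 + 0 = 2

2 inversions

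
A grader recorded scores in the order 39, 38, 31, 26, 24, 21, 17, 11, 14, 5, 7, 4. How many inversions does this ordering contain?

Element-by-element contributions:
39 → 38, 31, 26, 24, 21, 17, 11, 14, 5, 7, 4 → 11
38 → 31, 26, 24, 21, 17, 11, 14, 5, 7, 4 → 10
31 → 26, 24, 21, 17, 11, 14, 5, 7, 4 → 9
26 → 24, 21, 17, 11, 14, 5, 7, 4 → 8
24 → 21, 17, 11, 14, 5, 7, 4 → 7
21 → 17, 11, 14, 5, 7, 4 → 6
17 → 11, 14, 5, 7, 4 → 5
11 → 5, 7, 4 → 3
14 → 5, 7, 4 → 3
5 → 4 → 1
7 → 4 → 1
4 → none → 0
Sum: 11 + 10 + 9 + 8 + 7 + 6 + 5 + 3 + 3 + 1 + 1 + 0 = 64

64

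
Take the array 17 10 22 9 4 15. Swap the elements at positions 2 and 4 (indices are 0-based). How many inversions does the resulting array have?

7 inversions

Positions 2 and 4 hold 22 and 4; after swapping, the array is [17, 10, 4, 9, 22, 15].
Element-by-element contributions:
17 → 10, 4, 9, 15 → 4
10 → 4, 9 → 2
4 → none → 0
9 → none → 0
22 → 15 → 1
15 → none → 0
Sum: 4 + 2 + 0 + 0 + 1 + 0 = 7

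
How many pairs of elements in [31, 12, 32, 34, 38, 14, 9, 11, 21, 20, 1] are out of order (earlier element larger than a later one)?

36 inversions

Element-by-element contributions:
31: 7
12: 3
32: 6
34: 6
38: 6
14: 3
9: 1
11: 1
21: 2
20: 1
1: 0
Sum: 7 + 3 + 6 + 6 + 6 + 3 + 1 + 1 + 2 + 1 + 0 = 36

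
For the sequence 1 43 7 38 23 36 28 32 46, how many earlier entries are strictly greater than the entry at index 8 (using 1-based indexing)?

3

The element at index 8 is 32.
Elements before it: 1, 43, 7, 38, 23, 36, 28
Those larger than 32: 43, 38, 36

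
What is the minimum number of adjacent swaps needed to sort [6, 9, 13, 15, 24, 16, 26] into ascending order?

Minimum adjacent swaps = number of inversions (each swap of adjacent out-of-order elements removes one inversion and no swap can remove more).
Count inversions — for each element, later elements that are smaller:
6: none → 0
9: none → 0
13: none → 0
15: none → 0
24: 16 → 1
16: none → 0
26: none → 0
Total inversions: 0 + 0 + 0 + 0 + 1 + 0 + 0 = 1

1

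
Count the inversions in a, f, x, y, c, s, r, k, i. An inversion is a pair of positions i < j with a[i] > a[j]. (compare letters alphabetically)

17

Sweep left to right; for each value list the smaller values that follow it:
a → none → 0
f → c → 1
x → c, s, r, k, i → 5
y → c, s, r, k, i → 5
c → none → 0
s → r, k, i → 3
r → k, i → 2
k → i → 1
i → none → 0
Sum: 0 + 1 + 5 + 5 + 0 + 3 + 2 + 1 + 0 = 17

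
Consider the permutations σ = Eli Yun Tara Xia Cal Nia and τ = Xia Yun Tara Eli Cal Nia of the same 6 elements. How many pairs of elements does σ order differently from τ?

Assign each item its position (1..6) in the first ordering, then rewrite the second ordering as that position sequence:
positions: Eli→1, Yun→2, Tara→3, Xia→4, Cal→5, Nia→6
second ordering as positions: [4, 2, 3, 1, 5, 6]
Discordant pairs = inversions in this position sequence.
4: 2, 3, 1 → 3
2: 1 → 1
3: 1 → 1
1: 0
5: 0
6: 0
Total: 3 + 1 + 1 + 0 + 0 + 0 = 5

5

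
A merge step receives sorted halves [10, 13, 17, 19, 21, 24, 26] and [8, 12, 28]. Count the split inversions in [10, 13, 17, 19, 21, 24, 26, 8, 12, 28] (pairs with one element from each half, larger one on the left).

13

Take each right-half value and tally the left-half values above it:
r = 8: 10, 13, 17, 19, 21, 24, 26 → 7
r = 12: 13, 17, 19, 21, 24, 26 → 6
r = 28: none → 0
Cross-inversions: 7 + 6 + 0 = 13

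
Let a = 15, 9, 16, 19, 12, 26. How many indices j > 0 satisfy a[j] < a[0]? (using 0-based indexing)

2

The element at index 0 is 15.
Elements after it: 9, 16, 19, 12, 26
Those smaller than 15: 9, 12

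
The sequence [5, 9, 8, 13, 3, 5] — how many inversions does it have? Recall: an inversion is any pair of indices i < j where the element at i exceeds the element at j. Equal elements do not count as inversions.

8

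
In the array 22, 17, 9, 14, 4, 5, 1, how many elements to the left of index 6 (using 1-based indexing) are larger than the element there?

4

The element at index 6 is 5.
Elements before it: 22, 17, 9, 14, 4
Those larger than 5: 22, 17, 9, 14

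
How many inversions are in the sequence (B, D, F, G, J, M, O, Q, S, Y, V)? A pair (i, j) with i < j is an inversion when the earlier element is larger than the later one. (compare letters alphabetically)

Count, for each position, how many later elements it exceeds:
B: 0
D: 0
F: 0
G: 0
J: 0
M: 0
O: 0
Q: 0
S: 0
Y: 1
V: 0
Sum: 0 + 0 + 0 + 0 + 0 + 0 + 0 + 0 + 0 + 1 + 0 = 1

There is 1 out-of-order pair.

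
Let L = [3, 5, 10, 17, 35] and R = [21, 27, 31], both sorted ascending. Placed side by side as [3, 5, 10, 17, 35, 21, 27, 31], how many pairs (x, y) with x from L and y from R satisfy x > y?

3 split inversions

For each element r of the right run, count left-run elements greater than r:
r = 21: 35 → 1
r = 27: 35 → 1
r = 31: 35 → 1
Cross-inversions: 1 + 1 + 1 = 3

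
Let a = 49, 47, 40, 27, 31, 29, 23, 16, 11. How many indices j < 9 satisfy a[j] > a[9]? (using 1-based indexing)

The element at index 9 is 11.
Elements before it: 49, 47, 40, 27, 31, 29, 23, 16
Those larger than 11: 49, 47, 40, 27, 31, 29, 23, 16

8 such elements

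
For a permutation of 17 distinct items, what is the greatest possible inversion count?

A reversed (strictly descending) arrangement makes every pair an inversion, giving C(17, 2) inversions.
C(17, 2) = 17·16/2 = 136

136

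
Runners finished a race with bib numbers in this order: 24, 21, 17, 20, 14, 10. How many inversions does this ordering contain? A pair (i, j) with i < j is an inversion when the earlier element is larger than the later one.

Sweep left to right; for each value list the smaller values that follow it:
24: 5
21: 4
17: 2
20: 2
14: 1
10: 0
Sum: 5 + 4 + 2 + 2 + 1 + 0 = 14

14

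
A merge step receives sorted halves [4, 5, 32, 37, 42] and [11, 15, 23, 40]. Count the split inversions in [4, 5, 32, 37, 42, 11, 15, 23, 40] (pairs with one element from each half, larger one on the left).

Count, for every r in R, how many entries of L exceed r:
r = 11: 32, 37, 42 → 3
r = 15: 32, 37, 42 → 3
r = 23: 32, 37, 42 → 3
r = 40: 42 → 1
Cross-inversions: 3 + 3 + 3 + 1 = 10

10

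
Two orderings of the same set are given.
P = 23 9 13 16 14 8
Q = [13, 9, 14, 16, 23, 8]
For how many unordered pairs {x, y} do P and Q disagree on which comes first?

6 disagreeing pairs

Assign each item its position (1..6) in the first ordering, then rewrite the second ordering as that position sequence:
positions: 23→1, 9→2, 13→3, 16→4, 14→5, 8→6
second ordering as positions: [3, 2, 5, 4, 1, 6]
Discordant pairs = inversions in this position sequence.
3: 2, 1 → 2
2: 1 → 1
5: 4, 1 → 2
4: 1 → 1
1: 0
6: 0
Total: 2 + 1 + 2 + 1 + 0 + 0 = 6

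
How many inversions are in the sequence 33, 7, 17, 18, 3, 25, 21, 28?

Element-by-element contributions:
33 → 7, 17, 18, 3, 25, 21, 28 → 7
7 → 3 → 1
17 → 3 → 1
18 → 3 → 1
3 → none → 0
25 → 21 → 1
21 → none → 0
28 → none → 0
Sum: 7 + 1 + 1 + 1 + 0 + 1 + 0 + 0 = 11

11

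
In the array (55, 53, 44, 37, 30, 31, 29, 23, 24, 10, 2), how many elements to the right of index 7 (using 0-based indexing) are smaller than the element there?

The element at index 7 is 23.
Elements after it: 24, 10, 2
Those smaller than 23: 10, 2

2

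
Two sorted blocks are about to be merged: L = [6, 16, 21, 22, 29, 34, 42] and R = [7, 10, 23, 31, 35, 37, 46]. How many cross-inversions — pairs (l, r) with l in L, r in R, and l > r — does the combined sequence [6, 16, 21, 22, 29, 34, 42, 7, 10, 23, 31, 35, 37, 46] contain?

19 split inversions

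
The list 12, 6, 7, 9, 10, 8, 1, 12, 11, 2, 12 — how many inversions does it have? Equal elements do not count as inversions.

For each element, count later entries that are smaller:
12: 8
6: 2
7: 2
9: 3
10: 3
8: 2
1: 0
12: 2
11: 1
2: 0
12: 0
Sum: 8 + 2 + 2 + 3 + 3 + 2 + 0 + 2 + 1 + 0 + 0 = 23

There are 23 out-of-order pairs.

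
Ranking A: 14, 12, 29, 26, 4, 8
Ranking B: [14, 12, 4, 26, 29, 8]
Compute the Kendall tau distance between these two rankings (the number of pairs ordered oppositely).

Assign each item its position (1..6) in the first ordering, then rewrite the second ordering as that position sequence:
positions: 14→1, 12→2, 29→3, 26→4, 4→5, 8→6
second ordering as positions: [1, 2, 5, 4, 3, 6]
Discordant pairs = inversions in this position sequence.
1: 0
2: 0
5: 4, 3 → 2
4: 3 → 1
3: 0
6: 0
Total: 0 + 0 + 2 + 1 + 0 + 0 = 3

3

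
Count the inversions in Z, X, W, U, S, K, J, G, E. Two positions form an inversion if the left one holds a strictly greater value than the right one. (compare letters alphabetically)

For each element, count later entries that are smaller:
Z: 8
X: 7
W: 6
U: 5
S: 4
K: 3
J: 2
G: 1
E: 0
Sum: 8 + 7 + 6 + 5 + 4 + 3 + 2 + 1 + 0 = 36

Inversions: 36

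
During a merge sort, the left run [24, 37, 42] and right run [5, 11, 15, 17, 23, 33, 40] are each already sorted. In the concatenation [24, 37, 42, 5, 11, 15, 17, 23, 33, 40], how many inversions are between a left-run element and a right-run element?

18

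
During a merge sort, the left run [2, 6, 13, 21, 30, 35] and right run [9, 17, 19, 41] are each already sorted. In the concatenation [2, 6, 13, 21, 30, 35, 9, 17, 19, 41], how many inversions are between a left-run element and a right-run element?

Count, for every r in R, how many entries of L exceed r:
r = 9: 13, 21, 30, 35 → 4
r = 17: 21, 30, 35 → 3
r = 19: 21, 30, 35 → 3
r = 41: none → 0
Cross-inversions: 4 + 3 + 3 + 0 = 10

Split inversions: 10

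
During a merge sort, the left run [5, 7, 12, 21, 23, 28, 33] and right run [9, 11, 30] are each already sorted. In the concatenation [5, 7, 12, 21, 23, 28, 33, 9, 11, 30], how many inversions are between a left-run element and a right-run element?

11 cross-inversions

Count, for every r in R, how many entries of L exceed r:
r = 9: 12, 21, 23, 28, 33 → 5
r = 11: 12, 21, 23, 28, 33 → 5
r = 30: 33 → 1
Cross-inversions: 5 + 5 + 1 = 11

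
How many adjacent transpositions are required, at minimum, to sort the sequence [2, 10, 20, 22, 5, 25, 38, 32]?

4 swaps

The minimum number of adjacent swaps to sort an array equals its inversion count, since every such swap removes exactly one inversion.
Count inversions — for each element, later elements that are smaller:
2: none → 0
10: 5 → 1
20: 5 → 1
22: 5 → 1
5: none → 0
25: none → 0
38: 32 → 1
32: none → 0
Total inversions: 0 + 1 + 1 + 1 + 0 + 0 + 1 + 0 = 4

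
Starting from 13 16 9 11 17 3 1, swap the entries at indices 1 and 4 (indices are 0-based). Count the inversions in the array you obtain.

There are 16 inversions.

Positions 1 and 4 hold 16 and 17; after swapping, the array is [13, 17, 9, 11, 16, 3, 1].
Element-by-element contributions:
13 → 9, 11, 3, 1 → 4
17 → 9, 11, 16, 3, 1 → 5
9 → 3, 1 → 2
11 → 3, 1 → 2
16 → 3, 1 → 2
3 → 1 → 1
1 → none → 0
Sum: 4 + 5 + 2 + 2 + 2 + 1 + 0 = 16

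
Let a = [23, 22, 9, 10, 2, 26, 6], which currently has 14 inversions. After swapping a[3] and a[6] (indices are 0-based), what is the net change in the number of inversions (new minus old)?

-1

Positions 3 and 6 hold 10 and 6; after swapping, the array is [23, 22, 9, 6, 2, 26, 10].
Sweep left to right; for each value list the smaller values that follow it:
23: 5
22: 4
9: 2
6: 1
2: 0
26: 1
10: 0
Sum: 5 + 4 + 2 + 1 + 0 + 1 + 0 = 13
Change: 13 − 14 = -1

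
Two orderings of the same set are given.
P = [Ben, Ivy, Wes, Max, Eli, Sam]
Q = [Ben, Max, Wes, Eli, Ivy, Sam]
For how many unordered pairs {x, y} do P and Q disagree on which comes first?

Assign each item its position (1..6) in the first ordering, then rewrite the second ordering as that position sequence:
positions: Ben→1, Ivy→2, Wes→3, Max→4, Eli→5, Sam→6
second ordering as positions: [1, 4, 3, 5, 2, 6]
Discordant pairs = inversions in this position sequence.
1: 0
4: 3, 2 → 2
3: 2 → 1
5: 2 → 1
2: 0
6: 0
Total: 0 + 2 + 1 + 1 + 0 + 0 = 4

4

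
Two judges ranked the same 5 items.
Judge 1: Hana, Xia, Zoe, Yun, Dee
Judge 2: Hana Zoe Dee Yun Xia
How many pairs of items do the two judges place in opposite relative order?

Assign each item its position (1..5) in the first ordering, then rewrite the second ordering as that position sequence:
positions: Hana→1, Xia→2, Zoe→3, Yun→4, Dee→5
second ordering as positions: [1, 3, 5, 4, 2]
Discordant pairs = inversions in this position sequence.
1: 0
3: 2 → 1
5: 4, 2 → 2
4: 2 → 1
2: 0
Total: 0 + 1 + 2 + 1 + 0 = 4

4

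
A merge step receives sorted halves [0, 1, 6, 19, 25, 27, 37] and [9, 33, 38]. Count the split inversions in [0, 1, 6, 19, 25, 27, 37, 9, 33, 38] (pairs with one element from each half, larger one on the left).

5 cross-inversions

For each element r of the right run, count left-run elements greater than r:
r = 9: 19, 25, 27, 37 → 4
r = 33: 37 → 1
r = 38: none → 0
Cross-inversions: 4 + 1 + 0 = 5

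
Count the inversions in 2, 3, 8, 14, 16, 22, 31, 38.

0 inversions

Element-by-element contributions:
2 → none → 0
3 → none → 0
8 → none → 0
14 → none → 0
16 → none → 0
22 → none → 0
31 → none → 0
38 → none → 0
Sum: 0 + 0 + 0 + 0 + 0 + 0 + 0 + 0 = 0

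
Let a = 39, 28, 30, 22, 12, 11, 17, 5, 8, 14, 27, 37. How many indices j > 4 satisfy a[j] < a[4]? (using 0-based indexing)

3

The element at index 4 is 12.
Elements after it: 11, 17, 5, 8, 14, 27, 37
Those smaller than 12: 11, 5, 8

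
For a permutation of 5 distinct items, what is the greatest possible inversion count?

Inversions: 10

The maximum occurs when the array is in strictly decreasing order: every one of the C(5, 2) pairs is inverted.
C(5, 2) = 5·4/2 = 10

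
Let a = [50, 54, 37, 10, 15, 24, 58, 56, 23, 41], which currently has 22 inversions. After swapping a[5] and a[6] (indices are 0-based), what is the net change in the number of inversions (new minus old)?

Positions 5 and 6 hold 24 and 58; after swapping, the array is [50, 54, 37, 10, 15, 58, 24, 56, 23, 41].
Sweep left to right; for each value list the smaller values that follow it:
50 → 37, 10, 15, 24, 23, 41 → 6
54 → 37, 10, 15, 24, 23, 41 → 6
37 → 10, 15, 24, 23 → 4
10 → none → 0
15 → none → 0
58 → 24, 56, 23, 41 → 4
24 → 23 → 1
56 → 23, 41 → 2
23 → none → 0
41 → none → 0
Sum: 6 + 6 + 4 + 0 + 0 + 4 + 1 + 2 + 0 + 0 = 23
Change: 23 − 22 = +1

+1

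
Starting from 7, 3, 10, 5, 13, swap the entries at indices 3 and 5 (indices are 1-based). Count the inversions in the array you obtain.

4 inversions

Positions 3 and 5 hold 10 and 13; after swapping, the array is [7, 3, 13, 5, 10].
For each element, count later entries that are smaller:
7 → 3, 5 → 2
3 → none → 0
13 → 5, 10 → 2
5 → none → 0
10 → none → 0
Sum: 2 + 0 + 2 + 0 + 0 = 4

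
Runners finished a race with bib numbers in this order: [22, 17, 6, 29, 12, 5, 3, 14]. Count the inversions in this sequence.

20

Sweep left to right; for each value list the smaller values that follow it:
22: 6
17: 5
6: 2
29: 4
12: 2
5: 1
3: 0
14: 0
Sum: 6 + 5 + 2 + 4 + 2 + 1 + 0 + 0 = 20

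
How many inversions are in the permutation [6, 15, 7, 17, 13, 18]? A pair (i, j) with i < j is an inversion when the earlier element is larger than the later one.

3 out-of-order pairs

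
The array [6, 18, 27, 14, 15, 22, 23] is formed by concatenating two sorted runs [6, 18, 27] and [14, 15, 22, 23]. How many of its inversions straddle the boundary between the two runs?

6

Take each right-half value and tally the left-half values above it:
r = 14: 18, 27 → 2
r = 15: 18, 27 → 2
r = 22: 27 → 1
r = 23: 27 → 1
Cross-inversions: 2 + 2 + 1 + 1 = 6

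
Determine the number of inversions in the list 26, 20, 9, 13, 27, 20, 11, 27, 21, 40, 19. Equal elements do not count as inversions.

There are 22 out-of-order pairs.

Element-by-element contributions:
26 → 20, 9, 13, 20, 11, 21, 19 → 7
20 → 9, 13, 11, 19 → 4
9 → none → 0
13 → 11 → 1
27 → 20, 11, 21, 19 → 4
20 → 11, 19 → 2
11 → none → 0
27 → 21, 19 → 2
21 → 19 → 1
40 → 19 → 1
19 → none → 0
Sum: 7 + 4 + 0 + 1 + 4 + 2 + 0 + 2 + 1 + 1 + 0 = 22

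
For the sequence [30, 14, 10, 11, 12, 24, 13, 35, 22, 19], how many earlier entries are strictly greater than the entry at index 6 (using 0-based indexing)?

The element at index 6 is 13.
Elements before it: 30, 14, 10, 11, 12, 24
Those larger than 13: 30, 14, 24

3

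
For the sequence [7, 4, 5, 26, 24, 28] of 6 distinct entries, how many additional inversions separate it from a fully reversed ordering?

Maximum inversions for 6 distinct elements is C(6, 2) = 6·5/2 = 15.
Current inversions — for each element, count later smaller elements:
7: 2
4: 0
5: 0
26: 1
24: 0
28: 0
Current total: 2 + 0 + 0 + 1 + 0 + 0 = 3
Shortfall: 15 − 3 = 12

12 inversions short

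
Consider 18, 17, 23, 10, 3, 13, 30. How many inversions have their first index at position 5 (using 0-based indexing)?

0

The element at index 5 is 13.
Elements after it: 30
None of them are smaller than 13.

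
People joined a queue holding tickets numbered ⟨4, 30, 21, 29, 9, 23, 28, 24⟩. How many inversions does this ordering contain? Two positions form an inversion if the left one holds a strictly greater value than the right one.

Count, for each position, how many later elements it exceeds:
4: 0
30: 6
21: 1
29: 4
9: 0
23: 0
28: 1
24: 0
Sum: 0 + 6 + 1 + 4 + 0 + 0 + 1 + 0 = 12

Out-of-order pairs: 12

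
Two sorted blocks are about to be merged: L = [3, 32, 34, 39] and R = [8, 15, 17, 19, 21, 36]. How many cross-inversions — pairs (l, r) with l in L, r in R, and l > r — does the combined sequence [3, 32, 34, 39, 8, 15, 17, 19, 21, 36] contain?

For each element r of the right run, count left-run elements greater than r:
r = 8: 32, 34, 39 → 3
r = 15: 32, 34, 39 → 3
r = 17: 32, 34, 39 → 3
r = 19: 32, 34, 39 → 3
r = 21: 32, 34, 39 → 3
r = 36: 39 → 1
Cross-inversions: 3 + 3 + 3 + 3 + 3 + 1 = 16

16 cross-inversions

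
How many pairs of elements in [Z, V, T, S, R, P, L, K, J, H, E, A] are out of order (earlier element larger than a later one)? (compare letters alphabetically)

66

Count, for each position, how many later elements it exceeds:
Z: 11
V: 10
T: 9
S: 8
R: 7
P: 6
L: 5
K: 4
J: 3
H: 2
E: 1
A: 0
Sum: 11 + 10 + 9 + 8 + 7 + 6 + 5 + 4 + 3 + 2 + 1 + 0 = 66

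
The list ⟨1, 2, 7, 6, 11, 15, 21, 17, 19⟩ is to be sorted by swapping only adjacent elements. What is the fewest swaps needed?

Swaps: 3

The minimum number of adjacent swaps to sort an array equals its inversion count, since every such swap removes exactly one inversion.
Count inversions — for each element, later elements that are smaller:
1: none → 0
2: none → 0
7: 6 → 1
6: none → 0
11: none → 0
15: none → 0
21: 17, 19 → 2
17: none → 0
19: none → 0
Total inversions: 0 + 0 + 1 + 0 + 0 + 0 + 2 + 0 + 0 = 3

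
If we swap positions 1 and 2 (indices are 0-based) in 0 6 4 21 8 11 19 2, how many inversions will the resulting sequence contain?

9

Positions 1 and 2 hold 6 and 4; after swapping, the array is [0, 4, 6, 21, 8, 11, 19, 2].
Sweep left to right; for each value list the smaller values that follow it:
0 → none → 0
4 → 2 → 1
6 → 2 → 1
21 → 8, 11, 19, 2 → 4
8 → 2 → 1
11 → 2 → 1
19 → 2 → 1
2 → none → 0
Sum: 0 + 1 + 1 + 4 + 1 + 1 + 1 + 0 = 9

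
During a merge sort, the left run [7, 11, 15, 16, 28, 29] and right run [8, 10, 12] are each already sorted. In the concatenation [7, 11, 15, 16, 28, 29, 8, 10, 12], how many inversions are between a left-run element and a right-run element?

14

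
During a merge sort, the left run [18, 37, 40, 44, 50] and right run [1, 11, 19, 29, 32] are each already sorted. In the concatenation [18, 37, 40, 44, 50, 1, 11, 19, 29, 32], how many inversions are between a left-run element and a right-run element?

For each element r of the right run, count left-run elements greater than r:
r = 1: 18, 37, 40, 44, 50 → 5
r = 11: 18, 37, 40, 44, 50 → 5
r = 19: 37, 40, 44, 50 → 4
r = 29: 37, 40, 44, 50 → 4
r = 32: 37, 40, 44, 50 → 4
Cross-inversions: 5 + 5 + 4 + 4 + 4 = 22

22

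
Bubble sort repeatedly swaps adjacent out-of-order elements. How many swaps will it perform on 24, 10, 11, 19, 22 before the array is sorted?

4 swaps

The minimum number of adjacent swaps to sort an array equals its inversion count, since every such swap removes exactly one inversion.
Count inversions — for each element, later elements that are smaller:
24: 10, 11, 19, 22 → 4
10: none → 0
11: none → 0
19: none → 0
22: none → 0
Total inversions: 4 + 0 + 0 + 0 + 0 = 4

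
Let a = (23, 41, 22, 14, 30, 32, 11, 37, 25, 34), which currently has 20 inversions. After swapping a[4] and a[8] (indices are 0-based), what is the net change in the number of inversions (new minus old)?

-1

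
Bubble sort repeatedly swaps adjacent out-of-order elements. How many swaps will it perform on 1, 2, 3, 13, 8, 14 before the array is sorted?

1

Minimum adjacent swaps = number of inversions (each swap of adjacent out-of-order elements removes one inversion and no swap can remove more).
Count inversions — for each element, later elements that are smaller:
1: none → 0
2: none → 0
3: none → 0
13: 8 → 1
8: none → 0
14: none → 0
Total inversions: 0 + 0 + 0 + 1 + 0 + 0 = 1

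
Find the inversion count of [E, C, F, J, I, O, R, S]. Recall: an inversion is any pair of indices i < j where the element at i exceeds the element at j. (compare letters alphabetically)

Element-by-element contributions:
E: 1
C: 0
F: 0
J: 1
I: 0
O: 0
R: 0
S: 0
Sum: 1 + 0 + 0 + 1 + 0 + 0 + 0 + 0 = 2

2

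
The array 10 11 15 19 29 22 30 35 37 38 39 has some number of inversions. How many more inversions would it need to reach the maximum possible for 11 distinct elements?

Maximum inversions for 11 distinct elements is C(11, 2) = 11·10/2 = 55.
Current inversions — for each element, count later smaller elements:
10: 0
11: 0
15: 0
19: 0
29: 1
22: 0
30: 0
35: 0
37: 0
38: 0
39: 0
Current total: 0 + 0 + 0 + 0 + 1 + 0 + 0 + 0 + 0 + 0 + 0 = 1
Shortfall: 55 − 1 = 54

54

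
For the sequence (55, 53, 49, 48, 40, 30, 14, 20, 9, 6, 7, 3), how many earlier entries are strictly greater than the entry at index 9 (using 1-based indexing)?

8 such elements

The element at index 9 is 9.
Elements before it: 55, 53, 49, 48, 40, 30, 14, 20
Those larger than 9: 55, 53, 49, 48, 40, 30, 14, 20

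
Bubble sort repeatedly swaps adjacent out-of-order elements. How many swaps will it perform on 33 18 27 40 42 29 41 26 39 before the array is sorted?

There are 15 adjacent swaps.

Each adjacent swap fixes exactly one inversion, so the minimum swap count equals the number of inversions.
Count inversions — for each element, later elements that are smaller:
33: 18, 27, 29, 26 → 4
18: none → 0
27: 26 → 1
40: 29, 26, 39 → 3
42: 29, 41, 26, 39 → 4
29: 26 → 1
41: 26, 39 → 2
26: none → 0
39: none → 0
Total inversions: 4 + 0 + 1 + 3 + 4 + 1 + 2 + 0 + 0 = 15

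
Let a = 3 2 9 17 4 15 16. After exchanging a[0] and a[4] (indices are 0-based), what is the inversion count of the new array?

6

Positions 0 and 4 hold 3 and 4; after swapping, the array is [4, 2, 9, 17, 3, 15, 16].
Sweep left to right; for each value list the smaller values that follow it:
4: 2
2: 0
9: 1
17: 3
3: 0
15: 0
16: 0
Sum: 2 + 0 + 1 + 3 + 0 + 0 + 0 = 6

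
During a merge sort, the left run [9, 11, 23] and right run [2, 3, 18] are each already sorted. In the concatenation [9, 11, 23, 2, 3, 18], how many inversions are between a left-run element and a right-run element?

There are 7 cross-inversions.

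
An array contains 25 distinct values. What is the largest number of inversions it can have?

Inversions: 300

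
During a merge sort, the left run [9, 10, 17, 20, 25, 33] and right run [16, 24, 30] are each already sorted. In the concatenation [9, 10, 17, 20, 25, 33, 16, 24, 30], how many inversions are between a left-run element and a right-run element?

Take each right-half value and tally the left-half values above it:
r = 16: 17, 20, 25, 33 → 4
r = 24: 25, 33 → 2
r = 30: 33 → 1
Cross-inversions: 4 + 2 + 1 = 7

7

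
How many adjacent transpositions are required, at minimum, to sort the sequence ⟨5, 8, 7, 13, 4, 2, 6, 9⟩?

14

Each adjacent swap fixes exactly one inversion, so the minimum swap count equals the number of inversions.
Count inversions — for each element, later elements that are smaller:
5: 4, 2 → 2
8: 7, 4, 2, 6 → 4
7: 4, 2, 6 → 3
13: 4, 2, 6, 9 → 4
4: 2 → 1
2: none → 0
6: none → 0
9: none → 0
Total inversions: 2 + 4 + 3 + 4 + 1 + 0 + 0 + 0 = 14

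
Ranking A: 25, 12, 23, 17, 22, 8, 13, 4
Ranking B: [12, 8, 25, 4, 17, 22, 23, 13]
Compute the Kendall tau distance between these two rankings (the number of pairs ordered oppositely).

Assign each item its position (1..8) in the first ordering, then rewrite the second ordering as that position sequence:
positions: 25→1, 12→2, 23→3, 17→4, 22→5, 8→6, 13→7, 4→8
second ordering as positions: [2, 6, 1, 8, 4, 5, 3, 7]
Discordant pairs = inversions in this position sequence.
2: 1 → 1
6: 1, 4, 5, 3 → 4
1: 0
8: 4, 5, 3, 7 → 4
4: 3 → 1
5: 3 → 1
3: 0
7: 0
Total: 1 + 4 + 0 + 4 + 1 + 1 + 0 + 0 = 11

11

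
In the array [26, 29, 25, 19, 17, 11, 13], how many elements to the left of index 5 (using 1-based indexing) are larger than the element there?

4 such elements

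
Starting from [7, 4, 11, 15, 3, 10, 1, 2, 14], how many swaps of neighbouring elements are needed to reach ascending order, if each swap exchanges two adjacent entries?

Swaps: 20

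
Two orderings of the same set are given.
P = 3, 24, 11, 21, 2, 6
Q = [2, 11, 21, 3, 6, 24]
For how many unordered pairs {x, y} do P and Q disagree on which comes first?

Assign each item its position (1..6) in the first ordering, then rewrite the second ordering as that position sequence:
positions: 3→1, 24→2, 11→3, 21→4, 2→5, 6→6
second ordering as positions: [5, 3, 4, 1, 6, 2]
Discordant pairs = inversions in this position sequence.
5: 3, 4, 1, 2 → 4
3: 1, 2 → 2
4: 1, 2 → 2
1: 0
6: 2 → 1
2: 0
Total: 4 + 2 + 2 + 0 + 1 + 0 = 9

9 disagreeing pairs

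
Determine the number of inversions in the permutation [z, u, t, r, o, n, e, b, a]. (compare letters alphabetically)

36

Sweep left to right; for each value list the smaller values that follow it:
z: 8
u: 7
t: 6
r: 5
o: 4
n: 3
e: 2
b: 1
a: 0
Sum: 8 + 7 + 6 + 5 + 4 + 3 + 2 + 1 + 0 = 36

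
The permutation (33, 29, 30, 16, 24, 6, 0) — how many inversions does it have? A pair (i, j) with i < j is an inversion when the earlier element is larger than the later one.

19

Element-by-element contributions:
33 → 29, 30, 16, 24, 6, 0 → 6
29 → 16, 24, 6, 0 → 4
30 → 16, 24, 6, 0 → 4
16 → 6, 0 → 2
24 → 6, 0 → 2
6 → 0 → 1
0 → none → 0
Sum: 6 + 4 + 4 + 2 + 2 + 1 + 0 = 19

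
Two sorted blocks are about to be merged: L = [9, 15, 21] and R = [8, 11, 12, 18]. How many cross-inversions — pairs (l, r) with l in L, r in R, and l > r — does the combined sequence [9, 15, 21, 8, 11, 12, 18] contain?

Take each right-half value and tally the left-half values above it:
r = 8: 9, 15, 21 → 3
r = 11: 15, 21 → 2
r = 12: 15, 21 → 2
r = 18: 21 → 1
Cross-inversions: 3 + 2 + 2 + 1 = 8

8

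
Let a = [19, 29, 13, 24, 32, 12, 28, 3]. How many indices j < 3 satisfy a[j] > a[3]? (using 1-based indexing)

2

The element at index 3 is 13.
Elements before it: 19, 29
Those larger than 13: 19, 29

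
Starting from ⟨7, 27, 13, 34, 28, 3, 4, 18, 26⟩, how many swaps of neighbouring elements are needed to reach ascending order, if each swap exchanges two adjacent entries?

18

Each adjacent swap fixes exactly one inversion, so the minimum swap count equals the number of inversions.
Count inversions — for each element, later elements that are smaller:
7: 3, 4 → 2
27: 13, 3, 4, 18, 26 → 5
13: 3, 4 → 2
34: 28, 3, 4, 18, 26 → 5
28: 3, 4, 18, 26 → 4
3: none → 0
4: none → 0
18: none → 0
26: none → 0
Total inversions: 2 + 5 + 2 + 5 + 4 + 0 + 0 + 0 + 0 = 18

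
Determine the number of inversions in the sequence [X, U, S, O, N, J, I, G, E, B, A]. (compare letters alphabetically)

55 out-of-order pairs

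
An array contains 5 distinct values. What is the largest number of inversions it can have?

10 inversions

A reversed (strictly descending) arrangement makes every pair an inversion, giving C(5, 2) inversions.
C(5, 2) = 5·4/2 = 10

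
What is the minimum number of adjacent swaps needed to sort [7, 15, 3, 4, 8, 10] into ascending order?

The minimum number of adjacent swaps to sort an array equals its inversion count, since every such swap removes exactly one inversion.
Count inversions — for each element, later elements that are smaller:
7: 3, 4 → 2
15: 3, 4, 8, 10 → 4
3: none → 0
4: none → 0
8: none → 0
10: none → 0
Total inversions: 2 + 4 + 0 + 0 + 0 + 0 = 6

6 adjacent swaps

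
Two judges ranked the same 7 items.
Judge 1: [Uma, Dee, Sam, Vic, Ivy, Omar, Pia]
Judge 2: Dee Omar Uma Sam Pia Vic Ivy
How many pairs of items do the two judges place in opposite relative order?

Assign each item its position (1..7) in the first ordering, then rewrite the second ordering as that position sequence:
positions: Uma→1, Dee→2, Sam→3, Vic→4, Ivy→5, Omar→6, Pia→7
second ordering as positions: [2, 6, 1, 3, 7, 4, 5]
Discordant pairs = inversions in this position sequence.
2: 1 → 1
6: 1, 3, 4, 5 → 4
1: 0
3: 0
7: 4, 5 → 2
4: 0
5: 0
Total: 1 + 4 + 0 + 0 + 2 + 0 + 0 = 7

Discordant pairs: 7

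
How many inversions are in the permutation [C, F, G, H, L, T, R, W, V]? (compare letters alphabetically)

Count, for each position, how many later elements it exceeds:
C: 0
F: 0
G: 0
H: 0
L: 0
T: 1
R: 0
W: 1
V: 0
Sum: 0 + 0 + 0 + 0 + 0 + 1 + 0 + 1 + 0 = 2

2 inversions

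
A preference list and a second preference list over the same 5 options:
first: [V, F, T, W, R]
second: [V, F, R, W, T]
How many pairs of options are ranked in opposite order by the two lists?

3

Assign each item its position (1..5) in the first ordering, then rewrite the second ordering as that position sequence:
positions: V→1, F→2, T→3, W→4, R→5
second ordering as positions: [1, 2, 5, 4, 3]
Discordant pairs = inversions in this position sequence.
1: 0
2: 0
5: 4, 3 → 2
4: 3 → 1
3: 0
Total: 0 + 0 + 2 + 1 + 0 = 3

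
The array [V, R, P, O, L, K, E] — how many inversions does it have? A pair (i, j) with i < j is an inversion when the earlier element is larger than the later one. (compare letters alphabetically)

21

For each element, count later entries that are smaller:
V → R, P, O, L, K, E → 6
R → P, O, L, K, E → 5
P → O, L, K, E → 4
O → L, K, E → 3
L → K, E → 2
K → E → 1
E → none → 0
Sum: 6 + 5 + 4 + 3 + 2 + 1 + 0 = 21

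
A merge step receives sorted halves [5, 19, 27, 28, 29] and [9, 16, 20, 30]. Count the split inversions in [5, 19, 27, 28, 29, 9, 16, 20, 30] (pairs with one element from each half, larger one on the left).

There are 11 cross-inversions.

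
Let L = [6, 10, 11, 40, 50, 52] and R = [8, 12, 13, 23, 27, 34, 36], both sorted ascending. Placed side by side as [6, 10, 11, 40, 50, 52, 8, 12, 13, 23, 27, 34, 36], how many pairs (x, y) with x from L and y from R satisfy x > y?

For each element r of the right run, count left-run elements greater than r:
r = 8: 10, 11, 40, 50, 52 → 5
r = 12: 40, 50, 52 → 3
r = 13: 40, 50, 52 → 3
r = 23: 40, 50, 52 → 3
r = 27: 40, 50, 52 → 3
r = 34: 40, 50, 52 → 3
r = 36: 40, 50, 52 → 3
Cross-inversions: 5 + 3 + 3 + 3 + 3 + 3 + 3 = 23

23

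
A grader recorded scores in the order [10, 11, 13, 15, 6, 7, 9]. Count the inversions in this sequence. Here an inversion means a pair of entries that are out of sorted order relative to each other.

Inversions: 12

Sweep left to right; for each value list the smaller values that follow it:
10 → 6, 7, 9 → 3
11 → 6, 7, 9 → 3
13 → 6, 7, 9 → 3
15 → 6, 7, 9 → 3
6 → none → 0
7 → none → 0
9 → none → 0
Sum: 3 + 3 + 3 + 3 + 0 + 0 + 0 = 12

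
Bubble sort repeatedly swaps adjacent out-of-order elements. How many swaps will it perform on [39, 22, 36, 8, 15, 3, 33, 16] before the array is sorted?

19 adjacent swaps

Each adjacent swap fixes exactly one inversion, so the minimum swap count equals the number of inversions.
Count inversions — for each element, later elements that are smaller:
39: 22, 36, 8, 15, 3, 33, 16 → 7
22: 8, 15, 3, 16 → 4
36: 8, 15, 3, 33, 16 → 5
8: 3 → 1
15: 3 → 1
3: none → 0
33: 16 → 1
16: none → 0
Total inversions: 7 + 4 + 5 + 1 + 1 + 0 + 1 + 0 = 19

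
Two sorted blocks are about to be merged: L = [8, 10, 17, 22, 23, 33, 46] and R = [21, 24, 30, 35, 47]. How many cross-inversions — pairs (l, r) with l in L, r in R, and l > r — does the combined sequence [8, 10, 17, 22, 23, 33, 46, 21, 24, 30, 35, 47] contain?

Count, for every r in R, how many entries of L exceed r:
r = 21: 22, 23, 33, 46 → 4
r = 24: 33, 46 → 2
r = 30: 33, 46 → 2
r = 35: 46 → 1
r = 47: none → 0
Cross-inversions: 4 + 2 + 2 + 1 + 0 = 9

9 cross-inversions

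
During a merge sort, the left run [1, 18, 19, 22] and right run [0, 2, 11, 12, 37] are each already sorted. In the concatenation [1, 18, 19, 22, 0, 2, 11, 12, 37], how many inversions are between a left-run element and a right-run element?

13

Count, for every r in R, how many entries of L exceed r:
r = 0: 1, 18, 19, 22 → 4
r = 2: 18, 19, 22 → 3
r = 11: 18, 19, 22 → 3
r = 12: 18, 19, 22 → 3
r = 37: none → 0
Cross-inversions: 4 + 3 + 3 + 3 + 0 = 13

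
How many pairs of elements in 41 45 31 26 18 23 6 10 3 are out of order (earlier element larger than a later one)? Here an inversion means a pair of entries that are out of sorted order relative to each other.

33

For each element, count later entries that are smaller:
41: 7
45: 7
31: 6
26: 5
18: 3
23: 3
6: 1
10: 1
3: 0
Sum: 7 + 7 + 6 + 5 + 3 + 3 + 1 + 1 + 0 = 33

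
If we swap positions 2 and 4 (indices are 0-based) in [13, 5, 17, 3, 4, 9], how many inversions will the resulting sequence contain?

Positions 2 and 4 hold 17 and 4; after swapping, the array is [13, 5, 4, 3, 17, 9].
Sweep left to right; for each value list the smaller values that follow it:
13 → 5, 4, 3, 9 → 4
5 → 4, 3 → 2
4 → 3 → 1
3 → none → 0
17 → 9 → 1
9 → none → 0
Sum: 4 + 2 + 1 + 0 + 1 + 0 = 8

8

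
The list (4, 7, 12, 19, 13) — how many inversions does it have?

Out-of-order pairs: 1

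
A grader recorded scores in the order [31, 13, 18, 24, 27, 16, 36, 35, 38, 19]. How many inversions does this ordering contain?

15 inversions

Count, for each position, how many later elements it exceeds:
31: 6
13: 0
18: 1
24: 2
27: 2
16: 0
36: 2
35: 1
38: 1
19: 0
Sum: 6 + 0 + 1 + 2 + 2 + 0 + 2 + 1 + 1 + 0 = 15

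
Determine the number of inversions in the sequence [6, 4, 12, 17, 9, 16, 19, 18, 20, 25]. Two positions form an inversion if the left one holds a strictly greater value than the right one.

5 inversions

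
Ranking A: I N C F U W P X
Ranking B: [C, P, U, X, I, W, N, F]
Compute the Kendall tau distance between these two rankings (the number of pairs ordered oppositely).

Assign each item its position (1..8) in the first ordering, then rewrite the second ordering as that position sequence:
positions: I→1, N→2, C→3, F→4, U→5, W→6, P→7, X→8
second ordering as positions: [3, 7, 5, 8, 1, 6, 2, 4]
Discordant pairs = inversions in this position sequence.
3: 1, 2 → 2
7: 5, 1, 6, 2, 4 → 5
5: 1, 2, 4 → 3
8: 1, 6, 2, 4 → 4
1: 0
6: 2, 4 → 2
2: 0
4: 0
Total: 2 + 5 + 3 + 4 + 0 + 2 + 0 + 0 = 16

There are 16 discordant pairs.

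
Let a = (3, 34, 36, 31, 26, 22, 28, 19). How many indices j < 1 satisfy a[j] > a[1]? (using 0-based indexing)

0 such elements

The element at index 1 is 34.
Elements before it: 3
None of them are larger than 34.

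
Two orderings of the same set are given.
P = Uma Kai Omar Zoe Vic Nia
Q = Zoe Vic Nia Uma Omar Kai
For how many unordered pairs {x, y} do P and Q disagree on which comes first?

Assign each item its position (1..6) in the first ordering, then rewrite the second ordering as that position sequence:
positions: Uma→1, Kai→2, Omar→3, Zoe→4, Vic→5, Nia→6
second ordering as positions: [4, 5, 6, 1, 3, 2]
Discordant pairs = inversions in this position sequence.
4: 1, 3, 2 → 3
5: 1, 3, 2 → 3
6: 1, 3, 2 → 3
1: 0
3: 2 → 1
2: 0
Total: 3 + 3 + 3 + 0 + 1 + 0 = 10

10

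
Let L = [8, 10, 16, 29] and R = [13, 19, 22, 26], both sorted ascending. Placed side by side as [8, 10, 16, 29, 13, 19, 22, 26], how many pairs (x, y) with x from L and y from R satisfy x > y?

Take each right-half value and tally the left-half values above it:
r = 13: 16, 29 → 2
r = 19: 29 → 1
r = 22: 29 → 1
r = 26: 29 → 1
Cross-inversions: 2 + 1 + 1 + 1 = 5

5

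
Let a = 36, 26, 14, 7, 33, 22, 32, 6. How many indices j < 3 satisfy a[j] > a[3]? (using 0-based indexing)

3

The element at index 3 is 7.
Elements before it: 36, 26, 14
Those larger than 7: 36, 26, 14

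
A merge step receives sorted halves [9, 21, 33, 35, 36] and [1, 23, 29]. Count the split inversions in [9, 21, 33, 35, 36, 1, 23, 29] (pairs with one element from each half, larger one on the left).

For each element r of the right run, count left-run elements greater than r:
r = 1: 9, 21, 33, 35, 36 → 5
r = 23: 33, 35, 36 → 3
r = 29: 33, 35, 36 → 3
Cross-inversions: 5 + 3 + 3 = 11

11 cross-inversions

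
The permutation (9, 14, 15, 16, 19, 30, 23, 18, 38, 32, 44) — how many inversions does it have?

5

Count, for each position, how many later elements it exceeds:
9: 0
14: 0
15: 0
16: 0
19: 1
30: 2
23: 1
18: 0
38: 1
32: 0
44: 0
Sum: 0 + 0 + 0 + 0 + 1 + 2 + 1 + 0 + 1 + 0 + 0 = 5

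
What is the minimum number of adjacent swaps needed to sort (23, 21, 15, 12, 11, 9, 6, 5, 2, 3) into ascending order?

44 swaps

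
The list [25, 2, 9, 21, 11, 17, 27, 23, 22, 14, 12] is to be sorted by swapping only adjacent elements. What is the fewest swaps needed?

Each adjacent swap fixes exactly one inversion, so the minimum swap count equals the number of inversions.
Count inversions — for each element, later elements that are smaller:
25: 2, 9, 21, 11, 17, 23, 22, 14, 12 → 9
2: none → 0
9: none → 0
21: 11, 17, 14, 12 → 4
11: none → 0
17: 14, 12 → 2
27: 23, 22, 14, 12 → 4
23: 22, 14, 12 → 3
22: 14, 12 → 2
14: 12 → 1
12: none → 0
Total inversions: 9 + 0 + 0 + 4 + 0 + 2 + 4 + 3 + 2 + 1 + 0 = 25

25 adjacent swaps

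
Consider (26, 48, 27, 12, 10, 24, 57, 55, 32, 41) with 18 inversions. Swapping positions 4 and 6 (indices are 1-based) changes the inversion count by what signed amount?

+1

Positions 4 and 6 hold 12 and 24; after swapping, the array is [26, 48, 27, 24, 10, 12, 57, 55, 32, 41].
For each element, count later entries that are smaller:
26: 3
48: 6
27: 3
24: 2
10: 0
12: 0
57: 3
55: 2
32: 0
41: 0
Sum: 3 + 6 + 3 + 2 + 0 + 0 + 3 + 2 + 0 + 0 = 19
Change: 19 − 18 = +1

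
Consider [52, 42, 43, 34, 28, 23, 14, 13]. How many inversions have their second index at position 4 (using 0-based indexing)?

The element at index 4 is 28.
Elements before it: 52, 42, 43, 34
Those larger than 28: 52, 42, 43, 34

4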